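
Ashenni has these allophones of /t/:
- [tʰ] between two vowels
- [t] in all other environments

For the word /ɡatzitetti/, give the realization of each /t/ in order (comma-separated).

[t], [tʰ], [t], [t]

Occurrence 1 (position 3): no conditioning environment matches → elsewhere allophone [t].
Occurrence 2 (position 6): between two vowels → [tʰ].
Occurrence 3 (position 8): no conditioning environment matches → elsewhere allophone [t].
Occurrence 4 (position 9): no conditioning environment matches → elsewhere allophone [t].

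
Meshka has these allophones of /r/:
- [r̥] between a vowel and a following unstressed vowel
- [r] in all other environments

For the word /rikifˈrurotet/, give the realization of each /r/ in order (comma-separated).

[r], [r], [r̥]

Occurrence 1 (position 1): no conditioning environment matches → elsewhere allophone [r].
Occurrence 2 (position 6): no conditioning environment matches → elsewhere allophone [r].
Occurrence 3 (position 8): between a vowel and a following unstressed vowel → [r̥].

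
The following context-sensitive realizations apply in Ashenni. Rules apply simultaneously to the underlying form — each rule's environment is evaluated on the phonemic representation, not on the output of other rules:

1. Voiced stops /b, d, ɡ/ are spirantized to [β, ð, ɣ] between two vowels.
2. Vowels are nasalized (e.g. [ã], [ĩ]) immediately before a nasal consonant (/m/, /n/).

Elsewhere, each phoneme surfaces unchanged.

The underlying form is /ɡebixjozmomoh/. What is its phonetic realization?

[ɡeβixjozmõmoh]

/ɡ/ — word-initial; rule 1 does not apply here → [ɡ].
/e/ — between /ɡ/ and /b/; rule 2 does not apply here → [e].
Rule 1 applies to /b/ (between /e/ and /i/: between two vowels) → [β].
/i/ (between /b/ and /x/) is in the target of rule 2 but the environment (before a nasal consonant) is not met → [i].
/x/ (between /i/ and /j/): no rule targets it → [x].
/j/ (between /x/ and /o/): no rule targets it → [j].
/o/ (between /j/ and /z/) fails the environment for rule 2, so it stays [o].
/z/ — not in any rule's target class → [z].
/m/ (between /z/ and /o/): no rule targets it → [m].
/o/ — between /m/ and /m/, before a nasal consonant — surfaces as [õ] (rule 2).
/m/ stays [m].
/o/ (between /m/ and /h/): rule 2 targets it, but not before a nasal consonant → unchanged [o].
/h/ (word-final): no rule targets it → [h].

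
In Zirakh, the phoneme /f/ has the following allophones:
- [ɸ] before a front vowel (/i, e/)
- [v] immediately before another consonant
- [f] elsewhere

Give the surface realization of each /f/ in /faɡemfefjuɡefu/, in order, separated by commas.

Occurrence 1 (position 1): no conditioning environment matches → elsewhere allophone [f].
Occurrence 2 (position 6): before a front vowel (/i, e/) → [ɸ].
Occurrence 3 (position 8): immediately before another consonant → [v].
Occurrence 4 (position 13): no conditioning environment matches → elsewhere allophone [f].

[f], [ɸ], [v], [f]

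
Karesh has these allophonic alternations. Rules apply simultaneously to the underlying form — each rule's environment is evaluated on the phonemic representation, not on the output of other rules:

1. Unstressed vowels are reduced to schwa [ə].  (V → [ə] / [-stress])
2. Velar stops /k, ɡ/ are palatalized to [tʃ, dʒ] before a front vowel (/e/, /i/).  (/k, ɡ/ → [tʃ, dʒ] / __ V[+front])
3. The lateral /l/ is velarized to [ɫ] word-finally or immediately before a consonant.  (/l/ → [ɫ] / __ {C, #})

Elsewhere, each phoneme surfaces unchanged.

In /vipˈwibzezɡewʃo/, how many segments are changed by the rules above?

5

Segments that undergo a rule: /i/ → [ə] (rule 1); /e/ → [ə] (rule 1); /ɡ/ → [dʒ] (rule 2); /e/ → [ə] (rule 1); /o/ → [ə] (rule 1).
All other segments surface unchanged.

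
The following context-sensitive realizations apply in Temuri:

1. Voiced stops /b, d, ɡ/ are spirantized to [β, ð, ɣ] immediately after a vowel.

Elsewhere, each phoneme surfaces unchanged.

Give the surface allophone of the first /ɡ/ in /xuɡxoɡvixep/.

[ɣ]

/ɡ/ (between /u/ and /x/): immediately after a vowel, so rule 1 applies → [ɣ].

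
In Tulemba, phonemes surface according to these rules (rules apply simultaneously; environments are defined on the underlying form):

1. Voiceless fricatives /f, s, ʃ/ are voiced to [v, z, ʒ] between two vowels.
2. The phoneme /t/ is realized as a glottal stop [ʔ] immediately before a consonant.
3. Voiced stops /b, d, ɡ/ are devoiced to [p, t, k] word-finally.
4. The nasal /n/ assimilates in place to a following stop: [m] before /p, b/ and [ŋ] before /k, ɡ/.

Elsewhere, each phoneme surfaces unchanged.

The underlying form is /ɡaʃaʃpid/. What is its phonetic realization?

[ɡaʒaʃpit]

/ɡ/ — word-initial; rule 3 does not apply here → [ɡ].
/a/ — not in any rule's target class → [a].
/ʃ/ (between /a/ and /a/) occurs between two vowels → [ʒ] by rule 1.
/a/ — not in any rule's target class → [a].
/ʃ/ (between /a/ and /p/) is in the target of rule 1 but the environment (between two vowels) is not met → [ʃ].
/p/ (between /ʃ/ and /i/): no rule targets it → [p].
/i/ stays [i].
Rule 3 applies to /d/ (word-final: word-finally) → [t].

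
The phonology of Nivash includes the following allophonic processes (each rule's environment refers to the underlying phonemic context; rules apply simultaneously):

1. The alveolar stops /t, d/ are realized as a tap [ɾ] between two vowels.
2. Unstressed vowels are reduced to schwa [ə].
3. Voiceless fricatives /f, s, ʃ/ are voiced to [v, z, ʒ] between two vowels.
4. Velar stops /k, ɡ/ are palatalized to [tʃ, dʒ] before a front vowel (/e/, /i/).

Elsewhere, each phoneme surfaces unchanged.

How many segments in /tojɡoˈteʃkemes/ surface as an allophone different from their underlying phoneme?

6

Segments that undergo a rule: /o/ → [ə] (rule 2); /o/ → [ə] (rule 2); /t/ → [ɾ] (rule 1); /k/ → [tʃ] (rule 4); /e/ → [ə] (rule 2); /e/ → [ə] (rule 2).
All other segments surface unchanged.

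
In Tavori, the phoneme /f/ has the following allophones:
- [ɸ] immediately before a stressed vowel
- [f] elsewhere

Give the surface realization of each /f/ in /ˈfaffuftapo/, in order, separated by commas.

Occurrence 1 (position 1): immediately before a stressed vowel → [ɸ].
Occurrence 2 (position 3): no conditioning environment matches → elsewhere allophone [f].
Occurrence 3 (position 4): no conditioning environment matches → elsewhere allophone [f].
Occurrence 4 (position 6): no conditioning environment matches → elsewhere allophone [f].

[ɸ], [f], [f], [f]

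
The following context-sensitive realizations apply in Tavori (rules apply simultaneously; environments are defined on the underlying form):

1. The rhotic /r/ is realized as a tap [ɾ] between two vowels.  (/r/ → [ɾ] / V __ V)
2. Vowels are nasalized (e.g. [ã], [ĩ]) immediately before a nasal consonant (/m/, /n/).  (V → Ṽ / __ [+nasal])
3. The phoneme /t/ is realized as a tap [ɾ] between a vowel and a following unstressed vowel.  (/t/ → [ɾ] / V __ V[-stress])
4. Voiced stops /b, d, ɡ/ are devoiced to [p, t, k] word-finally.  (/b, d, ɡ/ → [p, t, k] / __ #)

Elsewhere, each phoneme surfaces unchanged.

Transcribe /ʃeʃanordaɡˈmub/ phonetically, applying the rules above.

/e/ (between /ʃ/ and /ʃ/) fails the environment for rule 2, so it stays [e].
/a/ (between /ʃ/ and /n/) occurs before a nasal consonant → [ã] by rule 2.
/o/ (between /n/ and /r/): rule 2 targets it, but not before a nasal consonant → unchanged [o].
/r/ (between /o/ and /d/) is in the target of rule 1 but the environment (between two vowels) is not met → [r].
/d/ — between /r/ and /a/; rule 4 does not apply here → [d].
/a/ (between /d/ and /ɡ/) fails the environment for rule 2, so it stays [a].
/ɡ/ (between /a/ and /m/) fails the environment for rule 4, so it stays [ɡ].
/u/ (between /m/ and /b/) fails the environment for rule 2, so it stays [u].
/b/ — word-final, word-finally — surfaces as [p] (rule 4).

[ʃeʃãnordaɡˈmup]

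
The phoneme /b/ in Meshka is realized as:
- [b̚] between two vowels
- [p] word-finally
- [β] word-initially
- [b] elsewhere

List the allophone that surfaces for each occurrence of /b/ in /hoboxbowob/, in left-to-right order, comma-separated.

Occurrence 1 (position 3): between two vowels → [b̚].
Occurrence 2 (position 6): no conditioning environment matches → elsewhere allophone [b].
Occurrence 3 (position 10): word-finally → [p].

[b̚], [b], [p]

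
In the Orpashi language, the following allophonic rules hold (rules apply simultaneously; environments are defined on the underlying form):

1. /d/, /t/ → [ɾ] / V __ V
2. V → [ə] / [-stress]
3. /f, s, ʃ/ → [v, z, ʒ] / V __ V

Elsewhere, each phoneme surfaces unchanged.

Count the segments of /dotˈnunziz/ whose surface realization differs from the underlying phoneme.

2

Segments that undergo a rule: /o/ → [ə] (rule 2); /i/ → [ə] (rule 2).
All other segments surface unchanged.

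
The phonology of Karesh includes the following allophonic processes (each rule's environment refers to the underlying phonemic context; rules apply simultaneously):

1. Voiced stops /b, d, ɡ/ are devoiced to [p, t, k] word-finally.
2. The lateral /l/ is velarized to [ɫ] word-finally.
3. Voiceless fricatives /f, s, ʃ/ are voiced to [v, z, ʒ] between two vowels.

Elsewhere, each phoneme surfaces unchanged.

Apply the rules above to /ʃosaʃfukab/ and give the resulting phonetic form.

[ʃozaʃfukap]

/ʃ/ (word-initial) is in the target of rule 3 but the environment (between two vowels) is not met → [ʃ].
/o/ stays [o].
/s/ (between /o/ and /a/): between two vowels, so rule 3 applies → [z].
/a/ (between /s/ and /ʃ/) is unaffected → [a].
/ʃ/ (between /a/ and /f/) fails the environment for rule 3, so it stays [ʃ].
/f/ (between /ʃ/ and /u/): rule 3 targets it, but not between two vowels → unchanged [f].
/u/ (between /f/ and /k/) is unaffected → [u].
/k/ (between /u/ and /a/) is unaffected → [k].
/a/ (between /k/ and /b/) is unaffected → [a].
/b/ — word-final, word-finally — surfaces as [p] (rule 1).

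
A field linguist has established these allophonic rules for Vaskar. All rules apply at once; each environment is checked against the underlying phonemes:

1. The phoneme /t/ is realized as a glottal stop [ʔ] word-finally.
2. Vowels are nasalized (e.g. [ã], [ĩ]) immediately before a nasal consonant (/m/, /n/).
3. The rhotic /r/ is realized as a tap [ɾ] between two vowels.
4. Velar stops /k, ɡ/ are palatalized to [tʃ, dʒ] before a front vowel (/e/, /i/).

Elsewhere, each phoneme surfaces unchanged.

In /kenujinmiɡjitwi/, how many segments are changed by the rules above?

Segments that undergo a rule: /k/ → [tʃ] (rule 4); /e/ → [ẽ] (rule 2); /i/ → [ĩ] (rule 2).
All other segments surface unchanged.

3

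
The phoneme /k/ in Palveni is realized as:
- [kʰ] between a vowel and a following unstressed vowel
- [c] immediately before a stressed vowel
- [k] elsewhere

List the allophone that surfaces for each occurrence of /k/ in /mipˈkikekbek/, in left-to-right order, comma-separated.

[c], [kʰ], [k], [k]

Occurrence 1 (position 4): immediately before a stressed vowel → [c].
Occurrence 2 (position 6): between a vowel and a following unstressed vowel → [kʰ].
Occurrence 3 (position 8): no conditioning environment matches → elsewhere allophone [k].
Occurrence 4 (position 11): no conditioning environment matches → elsewhere allophone [k].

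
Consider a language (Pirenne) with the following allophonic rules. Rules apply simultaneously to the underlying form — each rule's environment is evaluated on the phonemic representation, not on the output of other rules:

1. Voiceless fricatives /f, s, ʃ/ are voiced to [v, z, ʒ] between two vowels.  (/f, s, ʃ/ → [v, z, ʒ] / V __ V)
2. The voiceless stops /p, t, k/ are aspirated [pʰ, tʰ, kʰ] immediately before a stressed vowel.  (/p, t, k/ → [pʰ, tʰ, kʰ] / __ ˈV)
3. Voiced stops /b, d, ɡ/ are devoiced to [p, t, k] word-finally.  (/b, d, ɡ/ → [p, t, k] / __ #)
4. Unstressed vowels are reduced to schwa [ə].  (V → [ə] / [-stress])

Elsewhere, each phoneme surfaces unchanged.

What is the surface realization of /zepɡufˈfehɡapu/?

[zəpɡəfˈfehɡəpə]

/z/ (word-initial): no rule targets it → [z].
/e/ meets the environment for rule 4 (in an unstressed syllable) → [ə].
/p/ (between /e/ and /ɡ/): rule 2 targets it, but not immediately before a stressed vowel → unchanged [p].
/ɡ/ — between /p/ and /u/; rule 3 does not apply here → [ɡ].
/u/ meets the environment for rule 4 (in an unstressed syllable) → [ə].
/f/ (between /u/ and /f/) fails the environment for rule 1, so it stays [f].
/f/ — between /f/ and /e/; rule 1 does not apply here → [f].
/e/ (between /f/ and /h/) is in the target of rule 4 but the environment (in an unstressed syllable) is not met → [e].
/h/ (between /e/ and /ɡ/) is unaffected → [h].
/ɡ/ — between /h/ and /a/; rule 3 does not apply here → [ɡ].
/a/ — between /ɡ/ and /p/, in an unstressed syllable — surfaces as [ə] (rule 4).
/p/ (between /a/ and /u/) fails the environment for rule 2, so it stays [p].
/u/ — word-final, in an unstressed syllable — surfaces as [ə] (rule 4).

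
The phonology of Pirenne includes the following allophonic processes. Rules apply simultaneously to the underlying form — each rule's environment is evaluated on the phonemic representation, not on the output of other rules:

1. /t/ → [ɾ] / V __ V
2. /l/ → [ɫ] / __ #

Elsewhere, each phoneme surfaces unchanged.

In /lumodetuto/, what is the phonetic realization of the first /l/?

[l]

/l/ (word-initial) is in the target of rule 2 but the environment (word-finally) is not met → [l].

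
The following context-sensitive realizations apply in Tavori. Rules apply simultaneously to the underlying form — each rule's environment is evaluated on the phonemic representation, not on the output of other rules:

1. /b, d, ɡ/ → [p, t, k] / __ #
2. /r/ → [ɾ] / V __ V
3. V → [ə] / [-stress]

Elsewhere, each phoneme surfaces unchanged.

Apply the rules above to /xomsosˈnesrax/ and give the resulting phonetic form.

[xəmsəsˈnesrəx]

/o/ — between /x/ and /m/, in an unstressed syllable — surfaces as [ə] (rule 3).
/o/ — between /s/ and /s/, in an unstressed syllable — surfaces as [ə] (rule 3).
/e/ (between /n/ and /s/): rule 3 targets it, but not in an unstressed syllable → unchanged [e].
/r/ (between /s/ and /a/) is in the target of rule 2 but the environment (between two vowels) is not met → [r].
/a/ — between /r/ and /x/, in an unstressed syllable — surfaces as [ə] (rule 3).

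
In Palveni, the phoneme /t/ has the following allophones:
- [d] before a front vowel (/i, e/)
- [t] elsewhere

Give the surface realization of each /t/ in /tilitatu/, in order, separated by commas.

[d], [t], [t]

Occurrence 1 (position 1): before a front vowel (/i, e/) → [d].
Occurrence 2 (position 5): no conditioning environment matches → elsewhere allophone [t].
Occurrence 3 (position 7): no conditioning environment matches → elsewhere allophone [t].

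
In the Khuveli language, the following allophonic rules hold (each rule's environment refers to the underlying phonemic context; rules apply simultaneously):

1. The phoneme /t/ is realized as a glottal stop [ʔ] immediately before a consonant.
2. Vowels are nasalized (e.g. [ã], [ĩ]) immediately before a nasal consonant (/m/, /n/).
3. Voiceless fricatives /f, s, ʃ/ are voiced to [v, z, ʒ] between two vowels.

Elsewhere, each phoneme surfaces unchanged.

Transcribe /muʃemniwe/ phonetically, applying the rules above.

/m/ (word-initial): no rule targets it → [m].
/u/ — between /m/ and /ʃ/; rule 2 does not apply here → [u].
/ʃ/ — between /u/ and /e/, between two vowels — surfaces as [ʒ] (rule 3).
/e/ — between /ʃ/ and /m/, before a nasal consonant — surfaces as [ẽ] (rule 2).
/m/ stays [m].
/n/ — not in any rule's target class → [n].
/i/ — between /n/ and /w/; rule 2 does not apply here → [i].
/w/ (between /i/ and /e/): no rule targets it → [w].
/e/ — word-final; rule 2 does not apply here → [e].

[muʒẽmniwe]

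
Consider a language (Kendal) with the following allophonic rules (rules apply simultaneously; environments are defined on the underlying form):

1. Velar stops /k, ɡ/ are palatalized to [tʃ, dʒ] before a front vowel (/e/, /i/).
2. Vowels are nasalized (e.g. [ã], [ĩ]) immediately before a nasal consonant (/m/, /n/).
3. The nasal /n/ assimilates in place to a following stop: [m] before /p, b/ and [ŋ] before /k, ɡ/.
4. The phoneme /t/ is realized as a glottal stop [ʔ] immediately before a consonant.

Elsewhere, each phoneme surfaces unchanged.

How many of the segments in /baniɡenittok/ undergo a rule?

Segments that undergo a rule: /a/ → [ã] (rule 2); /ɡ/ → [dʒ] (rule 1); /e/ → [ẽ] (rule 2); /t/ → [ʔ] (rule 4).
All other segments surface unchanged.

4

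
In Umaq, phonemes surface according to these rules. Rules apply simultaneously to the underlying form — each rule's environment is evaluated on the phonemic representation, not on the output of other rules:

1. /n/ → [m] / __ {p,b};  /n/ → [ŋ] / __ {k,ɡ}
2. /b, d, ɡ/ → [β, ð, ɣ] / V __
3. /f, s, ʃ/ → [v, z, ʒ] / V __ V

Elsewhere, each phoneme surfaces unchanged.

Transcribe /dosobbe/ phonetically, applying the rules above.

[dozoβbe]

/d/ (word-initial) is in the target of rule 2 but the environment (immediately after a vowel) is not met → [d].
/o/ — not in any rule's target class → [o].
/s/ — between /o/ and /o/, between two vowels — surfaces as [z] (rule 3).
/o/ — not in any rule's target class → [o].
/b/ meets the environment for rule 2 (immediately after a vowel) → [β].
/b/ (between /b/ and /e/) fails the environment for rule 2, so it stays [b].
/e/ — not in any rule's target class → [e].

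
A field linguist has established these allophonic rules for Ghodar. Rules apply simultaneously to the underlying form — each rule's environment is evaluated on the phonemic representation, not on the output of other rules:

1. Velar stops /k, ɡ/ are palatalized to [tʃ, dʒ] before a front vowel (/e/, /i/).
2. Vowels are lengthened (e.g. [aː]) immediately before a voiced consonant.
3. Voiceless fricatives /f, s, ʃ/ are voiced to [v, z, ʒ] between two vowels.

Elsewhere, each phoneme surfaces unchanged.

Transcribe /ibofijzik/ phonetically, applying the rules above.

[iːboviːjzik]

Rule 2 applies to /i/ (word-initial: before a voiced consonant) → [iː].
/b/ stays [b].
/o/ (between /b/ and /f/): rule 2 targets it, but not before a voiced consonant → unchanged [o].
/f/ (between /o/ and /i/): between two vowels, so rule 3 applies → [v].
/i/ — between /f/ and /j/, before a voiced consonant — surfaces as [iː] (rule 2).
/j/ (between /i/ and /z/) is unaffected → [j].
/z/ — not in any rule's target class → [z].
/i/ — between /z/ and /k/; rule 2 does not apply here → [i].
/k/ — word-final; rule 1 does not apply here → [k].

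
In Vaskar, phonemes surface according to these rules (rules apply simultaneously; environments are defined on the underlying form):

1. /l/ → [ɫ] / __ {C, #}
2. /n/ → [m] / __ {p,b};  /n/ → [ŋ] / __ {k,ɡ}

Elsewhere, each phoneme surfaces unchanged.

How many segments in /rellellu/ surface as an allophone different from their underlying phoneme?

2

Segments that undergo a rule: /l/ → [ɫ] (rule 1); /l/ → [ɫ] (rule 1).
All other segments surface unchanged.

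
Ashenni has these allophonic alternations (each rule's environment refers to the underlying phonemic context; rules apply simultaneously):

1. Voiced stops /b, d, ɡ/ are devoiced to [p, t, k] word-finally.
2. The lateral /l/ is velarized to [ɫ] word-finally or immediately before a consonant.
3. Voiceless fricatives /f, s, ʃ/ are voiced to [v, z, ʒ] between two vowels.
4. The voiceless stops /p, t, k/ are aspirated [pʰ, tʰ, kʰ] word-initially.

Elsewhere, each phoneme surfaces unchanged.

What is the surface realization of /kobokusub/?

[kʰobokuzup]

/k/ (word-initial): word-initially, so rule 4 applies → [kʰ].
/o/ stays [o].
/b/ — between /o/ and /o/; rule 1 does not apply here → [b].
/o/ (between /b/ and /k/): no rule targets it → [o].
/k/ — between /o/ and /u/; rule 4 does not apply here → [k].
/u/ (between /k/ and /s/): no rule targets it → [u].
/s/ (between /u/ and /u/): between two vowels, so rule 3 applies → [z].
/u/ (between /s/ and /b/): no rule targets it → [u].
/b/ — word-final, word-finally — surfaces as [p] (rule 1).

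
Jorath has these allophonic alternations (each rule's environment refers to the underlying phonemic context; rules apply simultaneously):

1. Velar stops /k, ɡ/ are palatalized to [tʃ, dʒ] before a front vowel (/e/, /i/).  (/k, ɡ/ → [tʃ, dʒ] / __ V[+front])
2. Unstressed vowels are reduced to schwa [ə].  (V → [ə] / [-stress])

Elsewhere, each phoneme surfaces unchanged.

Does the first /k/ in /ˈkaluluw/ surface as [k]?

Yes

/k/ — word-initial; rule 1 does not apply here → [k].
The actual realization is [k], which matches [k].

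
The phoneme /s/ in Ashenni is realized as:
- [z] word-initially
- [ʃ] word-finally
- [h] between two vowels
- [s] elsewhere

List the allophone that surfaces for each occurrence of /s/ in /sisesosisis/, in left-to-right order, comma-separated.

Occurrence 1 (position 1): word-initially → [z].
Occurrence 2 (position 3): between two vowels → [h].
Occurrence 3 (position 5): between two vowels → [h].
Occurrence 4 (position 7): between two vowels → [h].
Occurrence 5 (position 9): between two vowels → [h].
Occurrence 6 (position 11): word-finally → [ʃ].

[z], [h], [h], [h], [h], [ʃ]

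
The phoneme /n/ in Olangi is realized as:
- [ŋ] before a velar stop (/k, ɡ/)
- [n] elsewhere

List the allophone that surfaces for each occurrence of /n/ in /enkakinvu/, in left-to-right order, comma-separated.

Occurrence 1 (position 2): before a velar stop → [ŋ].
Occurrence 2 (position 7): no conditioning environment matches → elsewhere allophone [n].

[ŋ], [n]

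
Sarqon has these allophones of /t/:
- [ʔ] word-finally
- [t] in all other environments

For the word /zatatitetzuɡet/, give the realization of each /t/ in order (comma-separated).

Occurrence 1 (position 3): no conditioning environment matches → elsewhere allophone [t].
Occurrence 2 (position 5): no conditioning environment matches → elsewhere allophone [t].
Occurrence 3 (position 7): no conditioning environment matches → elsewhere allophone [t].
Occurrence 4 (position 9): no conditioning environment matches → elsewhere allophone [t].
Occurrence 5 (position 14): word-finally → [ʔ].

[t], [t], [t], [t], [ʔ]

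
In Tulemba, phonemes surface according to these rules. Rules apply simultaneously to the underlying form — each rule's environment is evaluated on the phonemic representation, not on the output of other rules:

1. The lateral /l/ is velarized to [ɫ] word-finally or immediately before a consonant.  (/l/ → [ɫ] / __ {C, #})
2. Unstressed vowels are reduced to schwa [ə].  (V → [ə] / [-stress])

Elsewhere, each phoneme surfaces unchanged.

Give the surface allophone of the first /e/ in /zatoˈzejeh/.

/e/ (between /z/ and /j/): rule 2 targets it, but not in an unstressed syllable → unchanged [e].

[e]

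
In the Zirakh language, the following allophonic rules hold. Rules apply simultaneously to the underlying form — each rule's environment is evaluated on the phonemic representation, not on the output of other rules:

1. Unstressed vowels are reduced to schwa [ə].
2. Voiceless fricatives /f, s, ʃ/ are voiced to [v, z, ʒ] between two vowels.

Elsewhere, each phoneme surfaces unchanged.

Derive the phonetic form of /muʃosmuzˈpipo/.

/m/ (word-initial): no rule targets it → [m].
/u/ — between /m/ and /ʃ/, in an unstressed syllable — surfaces as [ə] (rule 1).
/ʃ/ meets the environment for rule 2 (between two vowels) → [ʒ].
/o/ (between /ʃ/ and /s/) occurs in an unstressed syllable → [ə] by rule 1.
/s/ — between /o/ and /m/; rule 2 does not apply here → [s].
/m/ (between /s/ and /u/) is unaffected → [m].
/u/ — between /m/ and /z/, in an unstressed syllable — surfaces as [ə] (rule 1).
/z/ — not in any rule's target class → [z].
/p/ — not in any rule's target class → [p].
/i/ — between /p/ and /p/; rule 1 does not apply here → [i].
/p/ (between /i/ and /o/): no rule targets it → [p].
/o/ (word-final): in an unstressed syllable, so rule 1 applies → [ə].

[məʒəsməzˈpipə]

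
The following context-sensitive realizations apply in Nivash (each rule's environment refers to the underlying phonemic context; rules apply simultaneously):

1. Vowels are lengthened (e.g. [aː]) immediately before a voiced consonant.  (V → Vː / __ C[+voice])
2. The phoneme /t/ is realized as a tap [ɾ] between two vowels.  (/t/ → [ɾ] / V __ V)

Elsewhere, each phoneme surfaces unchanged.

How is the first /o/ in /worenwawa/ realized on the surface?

/o/ meets the environment for rule 1 (before a voiced consonant) → [oː].

[oː]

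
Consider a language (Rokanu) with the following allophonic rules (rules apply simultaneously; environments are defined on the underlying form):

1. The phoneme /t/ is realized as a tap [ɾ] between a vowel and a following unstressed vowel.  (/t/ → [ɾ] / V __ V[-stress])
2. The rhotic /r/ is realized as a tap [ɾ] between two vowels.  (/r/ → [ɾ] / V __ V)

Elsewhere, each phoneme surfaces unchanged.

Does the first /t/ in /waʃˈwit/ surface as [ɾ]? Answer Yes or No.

/t/ (word-final) is in the target of rule 1 but the environment (between a vowel and a following unstressed vowel) is not met → [t].
The actual realization is [t], not [ɾ].

No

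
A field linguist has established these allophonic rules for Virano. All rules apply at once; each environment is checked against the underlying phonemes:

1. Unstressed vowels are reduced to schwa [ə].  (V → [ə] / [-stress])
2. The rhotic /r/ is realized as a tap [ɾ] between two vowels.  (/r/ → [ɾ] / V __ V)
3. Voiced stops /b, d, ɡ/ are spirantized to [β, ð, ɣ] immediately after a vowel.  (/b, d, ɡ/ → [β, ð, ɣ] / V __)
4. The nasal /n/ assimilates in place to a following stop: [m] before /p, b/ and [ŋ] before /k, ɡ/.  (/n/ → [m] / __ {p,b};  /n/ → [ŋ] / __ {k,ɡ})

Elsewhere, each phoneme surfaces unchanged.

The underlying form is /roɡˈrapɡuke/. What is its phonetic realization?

/r/ (word-initial): rule 2 targets it, but not between two vowels → unchanged [r].
/o/ (between /r/ and /ɡ/) occurs in an unstressed syllable → [ə] by rule 1.
Rule 3 applies to /ɡ/ (between /o/ and /r/: immediately after a vowel) → [ɣ].
/r/ (between /ɡ/ and /a/): rule 2 targets it, but not between two vowels → unchanged [r].
/a/ (between /r/ and /p/) is in the target of rule 1 but the environment (in an unstressed syllable) is not met → [a].
/p/ (between /a/ and /ɡ/) is unaffected → [p].
/ɡ/ (between /p/ and /u/) is in the target of rule 3 but the environment (immediately after a vowel) is not met → [ɡ].
/u/ — between /ɡ/ and /k/, in an unstressed syllable — surfaces as [ə] (rule 1).
/k/ (between /u/ and /e/) is unaffected → [k].
/e/ — word-final, in an unstressed syllable — surfaces as [ə] (rule 1).

[rəɣˈrapɡəkə]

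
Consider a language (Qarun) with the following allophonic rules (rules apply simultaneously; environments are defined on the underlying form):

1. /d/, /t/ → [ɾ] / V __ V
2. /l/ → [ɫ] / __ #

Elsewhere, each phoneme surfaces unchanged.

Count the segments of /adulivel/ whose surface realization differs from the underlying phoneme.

Segments that undergo a rule: /d/ → [ɾ] (rule 1); /l/ → [ɫ] (rule 2).
All other segments surface unchanged.

2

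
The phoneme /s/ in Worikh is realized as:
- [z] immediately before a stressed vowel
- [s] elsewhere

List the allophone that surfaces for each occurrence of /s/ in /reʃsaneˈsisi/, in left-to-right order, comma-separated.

[s], [z], [s]

Occurrence 1 (position 4): no conditioning environment matches → elsewhere allophone [s].
Occurrence 2 (position 8): immediately before a stressed vowel → [z].
Occurrence 3 (position 10): no conditioning environment matches → elsewhere allophone [s].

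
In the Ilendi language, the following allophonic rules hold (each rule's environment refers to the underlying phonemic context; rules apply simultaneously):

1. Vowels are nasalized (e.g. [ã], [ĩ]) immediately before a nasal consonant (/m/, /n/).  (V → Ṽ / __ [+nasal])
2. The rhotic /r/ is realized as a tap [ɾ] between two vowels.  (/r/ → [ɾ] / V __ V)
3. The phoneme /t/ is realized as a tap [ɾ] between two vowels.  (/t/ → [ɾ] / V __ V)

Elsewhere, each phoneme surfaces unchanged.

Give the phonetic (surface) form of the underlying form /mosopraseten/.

[mosopraseɾẽn]

/o/ — between /m/ and /s/; rule 1 does not apply here → [o].
/o/ — between /s/ and /p/; rule 1 does not apply here → [o].
/r/ (between /p/ and /a/): rule 2 targets it, but not between two vowels → unchanged [r].
/a/ — between /r/ and /s/; rule 1 does not apply here → [a].
/e/ (between /s/ and /t/) fails the environment for rule 1, so it stays [e].
/t/ (between /e/ and /e/): between two vowels, so rule 3 applies → [ɾ].
/e/ — between /t/ and /n/, before a nasal consonant — surfaces as [ẽ] (rule 1).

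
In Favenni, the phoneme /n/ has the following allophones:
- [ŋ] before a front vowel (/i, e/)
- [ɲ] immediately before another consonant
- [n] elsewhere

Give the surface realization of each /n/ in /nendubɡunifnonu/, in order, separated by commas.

Occurrence 1 (position 1): before a front vowel (/i, e/) → [ŋ].
Occurrence 2 (position 3): immediately before another consonant → [ɲ].
Occurrence 3 (position 9): before a front vowel (/i, e/) → [ŋ].
Occurrence 4 (position 12): no conditioning environment matches → elsewhere allophone [n].
Occurrence 5 (position 14): no conditioning environment matches → elsewhere allophone [n].

[ŋ], [ɲ], [ŋ], [n], [n]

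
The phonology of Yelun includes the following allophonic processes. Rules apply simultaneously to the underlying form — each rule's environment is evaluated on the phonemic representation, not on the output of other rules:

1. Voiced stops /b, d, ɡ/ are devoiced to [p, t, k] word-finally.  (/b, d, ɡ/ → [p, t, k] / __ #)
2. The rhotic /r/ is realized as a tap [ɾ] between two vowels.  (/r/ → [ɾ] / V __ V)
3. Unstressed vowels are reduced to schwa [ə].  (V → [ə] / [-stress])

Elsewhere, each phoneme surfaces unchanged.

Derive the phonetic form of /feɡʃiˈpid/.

[fəɡʃəˈpit]

/f/ (word-initial) is unaffected → [f].
/e/ (between /f/ and /ɡ/) occurs in an unstressed syllable → [ə] by rule 3.
/ɡ/ — between /e/ and /ʃ/; rule 1 does not apply here → [ɡ].
/ʃ/ (between /ɡ/ and /i/): no rule targets it → [ʃ].
Rule 3 applies to /i/ (between /ʃ/ and /p/: in an unstressed syllable) → [ə].
/p/ stays [p].
/i/ (between /p/ and /d/): rule 3 targets it, but not in an unstressed syllable → unchanged [i].
/d/ (word-final): word-finally, so rule 1 applies → [t].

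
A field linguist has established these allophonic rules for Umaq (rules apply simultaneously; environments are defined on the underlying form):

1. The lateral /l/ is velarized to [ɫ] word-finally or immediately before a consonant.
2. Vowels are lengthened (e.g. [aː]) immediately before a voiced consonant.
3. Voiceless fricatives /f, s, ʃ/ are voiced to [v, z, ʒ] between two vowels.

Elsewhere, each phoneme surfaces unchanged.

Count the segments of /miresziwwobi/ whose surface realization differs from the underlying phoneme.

Segments that undergo a rule: /i/ → [iː] (rule 2); /i/ → [iː] (rule 2); /o/ → [oː] (rule 2).
All other segments surface unchanged.

3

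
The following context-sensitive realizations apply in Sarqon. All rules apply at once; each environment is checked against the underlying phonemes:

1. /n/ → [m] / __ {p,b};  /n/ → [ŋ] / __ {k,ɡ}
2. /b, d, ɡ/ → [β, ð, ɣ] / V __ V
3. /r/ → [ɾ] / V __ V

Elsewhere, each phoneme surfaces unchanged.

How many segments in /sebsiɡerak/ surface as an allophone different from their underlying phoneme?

2

Segments that undergo a rule: /ɡ/ → [ɣ] (rule 2); /r/ → [ɾ] (rule 3).
All other segments surface unchanged.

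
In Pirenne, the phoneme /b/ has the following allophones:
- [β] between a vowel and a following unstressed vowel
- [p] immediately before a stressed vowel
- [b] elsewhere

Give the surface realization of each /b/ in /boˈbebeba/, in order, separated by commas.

[b], [p], [β], [β]

Occurrence 1 (position 1): no conditioning environment matches → elsewhere allophone [b].
Occurrence 2 (position 3): immediately before a stressed vowel → [p].
Occurrence 3 (position 5): between a vowel and a following unstressed vowel → [β].
Occurrence 4 (position 7): between a vowel and a following unstressed vowel → [β].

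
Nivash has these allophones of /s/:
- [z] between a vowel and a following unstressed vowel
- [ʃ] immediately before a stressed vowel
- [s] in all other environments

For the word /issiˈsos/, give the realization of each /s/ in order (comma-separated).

[s], [s], [ʃ], [s]

Occurrence 1 (position 2): no conditioning environment matches → elsewhere allophone [s].
Occurrence 2 (position 3): no conditioning environment matches → elsewhere allophone [s].
Occurrence 3 (position 5): immediately before a stressed vowel → [ʃ].
Occurrence 4 (position 7): no conditioning environment matches → elsewhere allophone [s].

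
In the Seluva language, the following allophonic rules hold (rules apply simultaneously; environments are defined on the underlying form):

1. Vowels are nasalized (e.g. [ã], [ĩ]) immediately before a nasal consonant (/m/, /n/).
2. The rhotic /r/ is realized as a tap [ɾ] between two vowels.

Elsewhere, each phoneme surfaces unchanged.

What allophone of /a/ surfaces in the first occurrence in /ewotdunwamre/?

[ã]

/a/ (between /w/ and /m/) occurs before a nasal consonant → [ã] by rule 1.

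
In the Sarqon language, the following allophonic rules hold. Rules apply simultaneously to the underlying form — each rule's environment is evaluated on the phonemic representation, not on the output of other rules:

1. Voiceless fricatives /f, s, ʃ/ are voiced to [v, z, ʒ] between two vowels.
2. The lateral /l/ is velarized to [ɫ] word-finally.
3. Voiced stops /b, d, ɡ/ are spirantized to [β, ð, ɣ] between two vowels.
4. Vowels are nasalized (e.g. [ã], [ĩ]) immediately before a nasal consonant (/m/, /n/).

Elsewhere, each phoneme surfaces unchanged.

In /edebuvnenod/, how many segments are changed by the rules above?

3

Segments that undergo a rule: /d/ → [ð] (rule 3); /b/ → [β] (rule 3); /e/ → [ẽ] (rule 4).
All other segments surface unchanged.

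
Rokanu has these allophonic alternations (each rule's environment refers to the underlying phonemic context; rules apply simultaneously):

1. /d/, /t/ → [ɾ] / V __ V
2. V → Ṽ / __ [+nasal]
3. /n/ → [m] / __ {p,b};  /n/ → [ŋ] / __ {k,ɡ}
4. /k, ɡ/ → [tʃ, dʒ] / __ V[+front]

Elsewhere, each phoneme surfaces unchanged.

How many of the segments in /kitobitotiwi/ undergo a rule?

Segments that undergo a rule: /k/ → [tʃ] (rule 4); /t/ → [ɾ] (rule 1); /t/ → [ɾ] (rule 1); /t/ → [ɾ] (rule 1).
All other segments surface unchanged.

4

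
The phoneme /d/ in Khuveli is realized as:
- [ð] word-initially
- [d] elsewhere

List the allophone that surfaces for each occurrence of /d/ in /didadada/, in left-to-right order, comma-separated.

[ð], [d], [d], [d]

Occurrence 1 (position 1): word-initially → [ð].
Occurrence 2 (position 3): no conditioning environment matches → elsewhere allophone [d].
Occurrence 3 (position 5): no conditioning environment matches → elsewhere allophone [d].
Occurrence 4 (position 7): no conditioning environment matches → elsewhere allophone [d].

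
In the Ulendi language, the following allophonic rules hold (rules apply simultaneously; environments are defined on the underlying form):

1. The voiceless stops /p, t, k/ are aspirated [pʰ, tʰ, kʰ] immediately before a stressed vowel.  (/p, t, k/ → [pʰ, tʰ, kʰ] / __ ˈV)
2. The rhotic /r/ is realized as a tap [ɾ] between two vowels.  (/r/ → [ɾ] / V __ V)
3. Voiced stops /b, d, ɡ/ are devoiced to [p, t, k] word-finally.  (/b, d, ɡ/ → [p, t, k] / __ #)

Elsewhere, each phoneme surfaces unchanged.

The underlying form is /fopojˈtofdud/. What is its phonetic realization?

[fopojˈtʰofdut]

/f/ (word-initial): no rule targets it → [f].
/o/ (between /f/ and /p/): no rule targets it → [o].
/p/ — between /o/ and /o/; rule 1 does not apply here → [p].
/o/ (between /p/ and /j/): no rule targets it → [o].
/j/ (between /o/ and /t/): no rule targets it → [j].
/t/ (between /j/ and /o/) occurs immediately before a stressed vowel → [tʰ] by rule 1.
/o/ — not in any rule's target class → [o].
/f/ (between /o/ and /d/) is unaffected → [f].
/d/ — between /f/ and /u/; rule 3 does not apply here → [d].
/u/ — not in any rule's target class → [u].
Rule 3 applies to /d/ (word-final: word-finally) → [t].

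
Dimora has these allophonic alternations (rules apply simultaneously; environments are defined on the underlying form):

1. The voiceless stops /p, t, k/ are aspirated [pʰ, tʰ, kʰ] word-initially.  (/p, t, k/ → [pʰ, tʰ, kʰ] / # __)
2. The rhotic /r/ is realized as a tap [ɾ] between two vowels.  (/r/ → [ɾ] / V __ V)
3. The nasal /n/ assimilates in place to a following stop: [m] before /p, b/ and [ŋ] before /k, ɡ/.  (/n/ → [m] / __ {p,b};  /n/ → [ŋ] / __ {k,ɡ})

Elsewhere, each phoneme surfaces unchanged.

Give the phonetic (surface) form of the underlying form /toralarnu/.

[tʰoɾalarnu]

/t/ (word-initial) occurs word-initially → [tʰ] by rule 1.
/o/ stays [o].
/r/ (between /o/ and /a/): between two vowels, so rule 2 applies → [ɾ].
/a/ (between /r/ and /l/): no rule targets it → [a].
/l/ (between /a/ and /a/): no rule targets it → [l].
/a/ (between /l/ and /r/) is unaffected → [a].
/r/ (between /a/ and /n/) fails the environment for rule 2, so it stays [r].
/n/ — between /r/ and /u/; rule 3 does not apply here → [n].
/u/ (word-final): no rule targets it → [u].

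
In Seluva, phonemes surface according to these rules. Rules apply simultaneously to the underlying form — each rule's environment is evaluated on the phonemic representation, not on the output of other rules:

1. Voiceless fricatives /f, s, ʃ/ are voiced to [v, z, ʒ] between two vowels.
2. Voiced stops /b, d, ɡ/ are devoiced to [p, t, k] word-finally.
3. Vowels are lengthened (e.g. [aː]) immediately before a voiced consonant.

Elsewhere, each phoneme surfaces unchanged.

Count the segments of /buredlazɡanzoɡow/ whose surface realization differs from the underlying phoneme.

Segments that undergo a rule: /u/ → [uː] (rule 3); /e/ → [eː] (rule 3); /a/ → [aː] (rule 3); /a/ → [aː] (rule 3); /o/ → [oː] (rule 3); /o/ → [oː] (rule 3).
All other segments surface unchanged.

6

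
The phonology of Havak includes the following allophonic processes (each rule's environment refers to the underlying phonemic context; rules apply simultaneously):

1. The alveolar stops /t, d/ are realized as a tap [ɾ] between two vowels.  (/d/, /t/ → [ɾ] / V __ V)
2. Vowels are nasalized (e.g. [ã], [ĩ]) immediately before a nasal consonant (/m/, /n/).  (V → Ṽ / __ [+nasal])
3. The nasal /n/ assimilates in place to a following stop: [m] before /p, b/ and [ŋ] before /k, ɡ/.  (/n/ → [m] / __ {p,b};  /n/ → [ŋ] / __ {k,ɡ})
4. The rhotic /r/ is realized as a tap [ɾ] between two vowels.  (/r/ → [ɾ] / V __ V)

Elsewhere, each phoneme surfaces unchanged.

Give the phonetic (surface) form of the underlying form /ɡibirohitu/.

[ɡibiɾohiɾu]

/ɡ/ (word-initial) is unaffected → [ɡ].
/i/ (between /ɡ/ and /b/) is in the target of rule 2 but the environment (before a nasal consonant) is not met → [i].
/b/ (between /i/ and /i/): no rule targets it → [b].
/i/ — between /b/ and /r/; rule 2 does not apply here → [i].
/r/ (between /i/ and /o/) occurs between two vowels → [ɾ] by rule 4.
/o/ — between /r/ and /h/; rule 2 does not apply here → [o].
/h/ (between /o/ and /i/): no rule targets it → [h].
/i/ — between /h/ and /t/; rule 2 does not apply here → [i].
/t/ (between /i/ and /u/): between two vowels, so rule 1 applies → [ɾ].
/u/ (word-final) fails the environment for rule 2, so it stays [u].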